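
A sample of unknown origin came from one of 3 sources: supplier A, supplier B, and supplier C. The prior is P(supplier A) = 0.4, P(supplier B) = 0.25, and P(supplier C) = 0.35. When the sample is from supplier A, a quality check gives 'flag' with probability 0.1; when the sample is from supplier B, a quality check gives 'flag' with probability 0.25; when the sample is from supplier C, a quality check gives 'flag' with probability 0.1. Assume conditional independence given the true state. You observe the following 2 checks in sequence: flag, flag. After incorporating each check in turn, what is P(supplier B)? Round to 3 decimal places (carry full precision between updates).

After 'flag': normaliser = 0.1·0.4000 + 0.25·0.2500 + 0.1·0.3500; P(supplier A) ≈ 0.2909, P(supplier B) ≈ 0.4545, P(supplier C) ≈ 0.2545
After 'flag': normaliser = 0.1·0.2909 + 0.25·0.4545 + 0.1·0.2545; P(supplier A) ≈ 0.1730, P(supplier B) ≈ 0.6757, P(supplier C) ≈ 0.1514

0.676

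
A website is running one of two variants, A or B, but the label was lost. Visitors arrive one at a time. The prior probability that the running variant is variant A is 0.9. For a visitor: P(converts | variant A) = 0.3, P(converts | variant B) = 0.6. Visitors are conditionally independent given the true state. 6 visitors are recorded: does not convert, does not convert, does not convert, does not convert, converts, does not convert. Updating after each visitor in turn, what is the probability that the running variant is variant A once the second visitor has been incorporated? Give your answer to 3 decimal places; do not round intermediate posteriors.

0.965

After 'does not convert': P(A) = 0.7·0.9000 / (0.7·0.9000 + 0.4·0.1000) ≈ 0.9403
After 'does not convert': P(A) = 0.7·0.9403 / (0.7·0.9403 + 0.4·0.0597) ≈ 0.9650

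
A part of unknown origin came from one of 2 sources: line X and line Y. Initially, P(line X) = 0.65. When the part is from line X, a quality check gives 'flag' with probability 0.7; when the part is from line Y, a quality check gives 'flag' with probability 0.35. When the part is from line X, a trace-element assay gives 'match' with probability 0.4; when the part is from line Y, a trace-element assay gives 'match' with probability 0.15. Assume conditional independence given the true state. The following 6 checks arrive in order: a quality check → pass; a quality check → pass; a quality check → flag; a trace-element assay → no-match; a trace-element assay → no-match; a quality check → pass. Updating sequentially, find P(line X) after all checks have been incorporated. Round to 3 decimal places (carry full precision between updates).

0.154

After a quality check='pass': P(line X) = 0.3·0.6500 / (0.3·0.6500 + 0.65·0.3500) ≈ 0.4615
After a quality check='pass': P(line X) = 0.3·0.4615 / (0.3·0.4615 + 0.65·0.5385) ≈ 0.2835
After a quality check='flag': P(line X) = 0.7·0.2835 / (0.7·0.2835 + 0.35·0.7165) ≈ 0.4417
After a trace-element assay='no-match': P(line X) = 0.6·0.4417 / (0.6·0.4417 + 0.85·0.5583) ≈ 0.3584
After a trace-element assay='no-match': P(line X) = 0.6·0.3584 / (0.6·0.3584 + 0.85·0.6416) ≈ 0.2828
After a quality check='pass': P(line X) = 0.3·0.2828 / (0.3·0.2828 + 0.65·0.7172) ≈ 0.1539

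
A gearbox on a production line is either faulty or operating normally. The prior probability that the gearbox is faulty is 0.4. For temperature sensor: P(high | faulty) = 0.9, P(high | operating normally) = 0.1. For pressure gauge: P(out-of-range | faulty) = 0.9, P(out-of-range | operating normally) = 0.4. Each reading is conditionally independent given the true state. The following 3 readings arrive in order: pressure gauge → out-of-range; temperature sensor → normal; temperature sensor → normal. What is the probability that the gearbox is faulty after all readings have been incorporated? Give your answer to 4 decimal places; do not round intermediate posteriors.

0.0182

After pressure gauge='out-of-range': P(faulty) = 0.9·0.4000 / (0.9·0.4000 + 0.4·0.6000) ≈ 0.6000
After temperature sensor='normal': P(faulty) = 0.1·0.6000 / (0.1·0.6000 + 0.9·0.4000) ≈ 0.1429
After temperature sensor='normal': P(faulty) = 0.1·0.1429 / (0.1·0.1429 + 0.9·0.8571) ≈ 0.0182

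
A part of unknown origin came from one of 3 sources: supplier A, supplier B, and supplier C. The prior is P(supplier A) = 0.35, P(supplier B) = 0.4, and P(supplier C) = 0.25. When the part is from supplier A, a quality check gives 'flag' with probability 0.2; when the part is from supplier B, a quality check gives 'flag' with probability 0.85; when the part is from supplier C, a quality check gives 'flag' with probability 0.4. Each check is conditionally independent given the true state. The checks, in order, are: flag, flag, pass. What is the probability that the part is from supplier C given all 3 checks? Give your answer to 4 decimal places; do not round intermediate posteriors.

After 'flag': normaliser = 0.2·0.3500 + 0.85·0.4000 + 0.4·0.2500; P(supplier A) ≈ 0.1373, P(supplier B) ≈ 0.6667, P(supplier C) ≈ 0.1961
After 'flag': normaliser = 0.2·0.1373 + 0.85·0.6667 + 0.4·0.1961; P(supplier A) ≈ 0.0408, P(supplier B) ≈ 0.8426, P(supplier C) ≈ 0.1166
After 'pass': normaliser = 0.8·0.0408 + 0.15·0.8426 + 0.6·0.1166; P(supplier A) ≈ 0.1426, P(supplier B) ≈ 0.5519, P(supplier C) ≈ 0.3055

0.3055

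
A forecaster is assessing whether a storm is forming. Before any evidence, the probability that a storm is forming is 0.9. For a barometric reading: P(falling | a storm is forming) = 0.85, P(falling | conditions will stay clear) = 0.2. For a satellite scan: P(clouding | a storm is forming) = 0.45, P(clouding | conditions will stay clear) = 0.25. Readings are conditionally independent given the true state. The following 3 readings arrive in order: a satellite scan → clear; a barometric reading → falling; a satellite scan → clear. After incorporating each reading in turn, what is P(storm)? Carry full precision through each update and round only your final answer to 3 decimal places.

After a satellite scan='clear': P(storm) = 0.55·0.9000 / (0.55·0.9000 + 0.75·0.1000) ≈ 0.8684
After a barometric reading='falling': P(storm) = 0.85·0.8684 / (0.85·0.8684 + 0.2·0.1316) ≈ 0.9656
After a satellite scan='clear': P(storm) = 0.55·0.9656 / (0.55·0.9656 + 0.75·0.0344) ≈ 0.9536

0.954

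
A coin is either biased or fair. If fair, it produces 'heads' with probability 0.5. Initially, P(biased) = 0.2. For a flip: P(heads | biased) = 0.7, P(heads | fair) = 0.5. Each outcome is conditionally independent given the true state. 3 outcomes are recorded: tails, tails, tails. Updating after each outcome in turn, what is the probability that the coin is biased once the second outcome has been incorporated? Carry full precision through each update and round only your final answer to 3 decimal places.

0.083

After 'tails': P(biased) = 0.3·0.2000 / (0.3·0.2000 + 0.5·0.8000) ≈ 0.1304
After 'tails': P(biased) = 0.3·0.1304 / (0.3·0.1304 + 0.5·0.8696) ≈ 0.0826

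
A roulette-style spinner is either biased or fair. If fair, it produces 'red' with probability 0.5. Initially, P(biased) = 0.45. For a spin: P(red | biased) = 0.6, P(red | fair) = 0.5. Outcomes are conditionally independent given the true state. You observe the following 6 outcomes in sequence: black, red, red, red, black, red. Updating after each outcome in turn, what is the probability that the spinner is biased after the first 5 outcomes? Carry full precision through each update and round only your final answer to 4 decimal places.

After 'black': P(biased) = 0.4·0.4500 / (0.4·0.4500 + 0.5·0.5500) ≈ 0.3956
After 'red': P(biased) = 0.6·0.3956 / (0.6·0.3956 + 0.5·0.6044) ≈ 0.4399
After 'red': P(biased) = 0.6·0.4399 / (0.6·0.4399 + 0.5·0.5601) ≈ 0.4852
After 'red': P(biased) = 0.6·0.4852 / (0.6·0.4852 + 0.5·0.5148) ≈ 0.5307
After 'black': P(biased) = 0.4·0.5307 / (0.4·0.5307 + 0.5·0.4693) ≈ 0.4750

0.4750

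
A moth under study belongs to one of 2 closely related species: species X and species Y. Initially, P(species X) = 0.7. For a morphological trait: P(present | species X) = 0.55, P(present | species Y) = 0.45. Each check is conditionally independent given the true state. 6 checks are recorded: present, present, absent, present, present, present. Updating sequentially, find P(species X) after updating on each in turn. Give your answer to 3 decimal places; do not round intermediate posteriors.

After 'present': P(species X) = 0.55·0.7000 / (0.55·0.7000 + 0.45·0.3000) ≈ 0.7404
After 'present': P(species X) = 0.55·0.7404 / (0.55·0.7404 + 0.45·0.2596) ≈ 0.7771
After 'absent': P(species X) = 0.45·0.7771 / (0.45·0.7771 + 0.55·0.2229) ≈ 0.7404
After 'present': P(species X) = 0.55·0.7404 / (0.55·0.7404 + 0.45·0.2596) ≈ 0.7771
After 'present': P(species X) = 0.55·0.7771 / (0.55·0.7771 + 0.45·0.2229) ≈ 0.8099
After 'present': P(species X) = 0.55·0.8099 / (0.55·0.8099 + 0.45·0.1901) ≈ 0.8389

0.839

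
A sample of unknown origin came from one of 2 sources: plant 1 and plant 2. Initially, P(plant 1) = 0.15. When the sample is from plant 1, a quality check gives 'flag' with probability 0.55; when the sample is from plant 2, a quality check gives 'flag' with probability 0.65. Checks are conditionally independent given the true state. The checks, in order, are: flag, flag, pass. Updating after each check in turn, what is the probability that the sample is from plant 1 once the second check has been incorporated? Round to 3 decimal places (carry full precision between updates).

After 'flag': P(plant 1) = 0.55·0.1500 / (0.55·0.1500 + 0.65·0.8500) ≈ 0.1299
After 'flag': P(plant 1) = 0.55·0.1299 / (0.55·0.1299 + 0.65·0.8701) ≈ 0.1122

0.112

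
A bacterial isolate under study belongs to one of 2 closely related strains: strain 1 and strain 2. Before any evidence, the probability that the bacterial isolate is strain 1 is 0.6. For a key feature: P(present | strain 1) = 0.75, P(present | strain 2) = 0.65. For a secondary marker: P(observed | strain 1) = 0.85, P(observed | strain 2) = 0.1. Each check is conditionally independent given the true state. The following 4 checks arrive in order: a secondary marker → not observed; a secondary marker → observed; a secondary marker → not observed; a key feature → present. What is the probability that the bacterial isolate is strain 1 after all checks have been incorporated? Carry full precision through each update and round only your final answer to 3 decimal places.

After a secondary marker='not observed': P(strain 1) = 0.15·0.6000 / (0.15·0.6000 + 0.9·0.4000) ≈ 0.2000
After a secondary marker='observed': P(strain 1) = 0.85·0.2000 / (0.85·0.2000 + 0.1·0.8000) ≈ 0.6800
After a secondary marker='not observed': P(strain 1) = 0.15·0.6800 / (0.15·0.6800 + 0.9·0.3200) ≈ 0.2615
After a key feature='present': P(strain 1) = 0.75·0.2615 / (0.75·0.2615 + 0.65·0.7385) ≈ 0.2901

0.290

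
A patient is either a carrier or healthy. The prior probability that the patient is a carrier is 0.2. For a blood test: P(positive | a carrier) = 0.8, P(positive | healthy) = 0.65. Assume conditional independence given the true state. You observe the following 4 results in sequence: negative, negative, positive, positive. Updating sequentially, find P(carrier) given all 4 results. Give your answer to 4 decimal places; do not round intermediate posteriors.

0.1100

Each posterior becomes the prior for the next update.
After 'negative': P(carrier) = 0.2·0.2000 / (0.2·0.2000 + 0.35·0.8000) ≈ 0.1250
After 'negative': P(carrier) = 0.2·0.1250 / (0.2·0.1250 + 0.35·0.8750) ≈ 0.0755
After 'positive': P(carrier) = 0.8·0.0755 / (0.8·0.0755 + 0.65·0.9245) ≈ 0.0913
After 'positive': P(carrier) = 0.8·0.0913 / (0.8·0.0913 + 0.65·0.9087) ≈ 0.1100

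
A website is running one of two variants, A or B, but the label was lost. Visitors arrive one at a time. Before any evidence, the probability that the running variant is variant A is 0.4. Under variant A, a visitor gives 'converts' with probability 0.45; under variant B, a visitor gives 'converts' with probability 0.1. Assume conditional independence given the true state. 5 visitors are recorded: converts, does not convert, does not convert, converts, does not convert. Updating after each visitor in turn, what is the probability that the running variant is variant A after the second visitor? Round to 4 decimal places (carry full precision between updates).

0.6471

Apply Bayes' rule sequentially, carrying P(A) forward.
After 'converts': P(A) = 0.45·0.4000 / (0.45·0.4000 + 0.1·0.6000) ≈ 0.7500
After 'does not convert': P(A) = 0.55·0.7500 / (0.55·0.7500 + 0.9·0.2500) ≈ 0.6471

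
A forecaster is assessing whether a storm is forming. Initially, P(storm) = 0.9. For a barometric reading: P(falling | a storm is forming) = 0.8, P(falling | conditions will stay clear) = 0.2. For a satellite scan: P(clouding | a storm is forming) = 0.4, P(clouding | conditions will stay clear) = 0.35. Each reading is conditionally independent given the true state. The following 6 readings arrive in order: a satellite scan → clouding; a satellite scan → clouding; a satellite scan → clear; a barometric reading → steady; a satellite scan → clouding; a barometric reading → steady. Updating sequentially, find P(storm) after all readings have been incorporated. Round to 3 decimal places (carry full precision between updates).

Apply Bayes' rule sequentially, carrying P(storm) forward.
After a satellite scan='clouding': P(storm) = 0.4·0.9000 / (0.4·0.9000 + 0.35·0.1000) ≈ 0.9114
After a satellite scan='clouding': P(storm) = 0.4·0.9114 / (0.4·0.9114 + 0.35·0.0886) ≈ 0.9216
After a satellite scan='clear': P(storm) = 0.6·0.9216 / (0.6·0.9216 + 0.65·0.0784) ≈ 0.9156
After a barometric reading='steady': P(storm) = 0.2·0.9156 / (0.2·0.9156 + 0.8·0.0844) ≈ 0.7307
After a satellite scan='clouding': P(storm) = 0.4·0.7307 / (0.4·0.7307 + 0.35·0.2693) ≈ 0.7561
After a barometric reading='steady': P(storm) = 0.2·0.7561 / (0.2·0.7561 + 0.8·0.2439) ≈ 0.4366

0.437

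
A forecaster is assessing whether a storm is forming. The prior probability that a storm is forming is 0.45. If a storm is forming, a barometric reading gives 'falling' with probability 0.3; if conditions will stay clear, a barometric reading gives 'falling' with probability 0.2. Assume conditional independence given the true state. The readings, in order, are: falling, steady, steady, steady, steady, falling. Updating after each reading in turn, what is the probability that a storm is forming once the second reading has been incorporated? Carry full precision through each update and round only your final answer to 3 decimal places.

After 'falling': P(storm) = 0.3·0.4500 / (0.3·0.4500 + 0.2·0.5500) ≈ 0.5510
After 'steady': P(storm) = 0.7·0.5510 / (0.7·0.5510 + 0.8·0.4490) ≈ 0.5178

0.518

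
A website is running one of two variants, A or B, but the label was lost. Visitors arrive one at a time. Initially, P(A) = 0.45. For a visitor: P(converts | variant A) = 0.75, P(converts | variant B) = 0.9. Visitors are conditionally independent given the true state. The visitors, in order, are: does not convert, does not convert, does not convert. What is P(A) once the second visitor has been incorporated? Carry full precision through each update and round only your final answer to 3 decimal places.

0.836

Each posterior becomes the prior for the next update.
After 'does not convert': P(A) = 0.25·0.4500 / (0.25·0.4500 + 0.1·0.5500) ≈ 0.6716
After 'does not convert': P(A) = 0.25·0.6716 / (0.25·0.6716 + 0.1·0.3284) ≈ 0.8364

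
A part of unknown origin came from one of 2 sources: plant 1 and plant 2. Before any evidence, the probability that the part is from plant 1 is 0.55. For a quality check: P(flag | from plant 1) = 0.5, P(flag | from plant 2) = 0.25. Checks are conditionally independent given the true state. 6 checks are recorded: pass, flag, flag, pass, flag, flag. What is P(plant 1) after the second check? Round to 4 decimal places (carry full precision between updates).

After 'pass': P(plant 1) = 0.5·0.5500 / (0.5·0.5500 + 0.75·0.4500) ≈ 0.4490
After 'flag': P(plant 1) = 0.5·0.4490 / (0.5·0.4490 + 0.25·0.5510) ≈ 0.6197

0.6197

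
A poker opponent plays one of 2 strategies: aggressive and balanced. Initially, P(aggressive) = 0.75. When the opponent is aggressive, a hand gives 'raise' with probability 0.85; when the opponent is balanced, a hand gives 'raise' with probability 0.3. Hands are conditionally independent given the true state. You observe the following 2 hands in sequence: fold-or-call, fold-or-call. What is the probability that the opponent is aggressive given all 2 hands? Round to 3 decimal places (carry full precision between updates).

0.121

After 'fold-or-call': P(aggressive) = 0.15·0.7500 / (0.15·0.7500 + 0.7·0.2500) ≈ 0.3913
After 'fold-or-call': P(aggressive) = 0.15·0.3913 / (0.15·0.3913 + 0.7·0.6087) ≈ 0.1211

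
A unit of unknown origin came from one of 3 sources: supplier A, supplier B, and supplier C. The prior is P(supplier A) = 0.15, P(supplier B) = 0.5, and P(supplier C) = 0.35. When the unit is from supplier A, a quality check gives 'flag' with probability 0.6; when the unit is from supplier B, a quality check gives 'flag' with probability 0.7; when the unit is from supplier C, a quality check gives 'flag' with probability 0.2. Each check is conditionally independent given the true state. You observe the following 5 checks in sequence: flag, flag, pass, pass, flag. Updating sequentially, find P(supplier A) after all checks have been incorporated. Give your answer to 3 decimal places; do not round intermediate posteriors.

0.231

After 'flag': normaliser = 0.6·0.1500 + 0.7·0.5000 + 0.2·0.3500; P(supplier A) ≈ 0.1765, P(supplier B) ≈ 0.6863, P(supplier C) ≈ 0.1373
After 'flag': normaliser = 0.6·0.1765 + 0.7·0.6863 + 0.2·0.1373; P(supplier A) ≈ 0.1725, P(supplier B) ≈ 0.7827, P(supplier C) ≈ 0.0447
After 'pass': normaliser = 0.4·0.1725 + 0.3·0.7827 + 0.8·0.0447; P(supplier A) ≈ 0.2032, P(supplier B) ≈ 0.6914, P(supplier C) ≈ 0.1054
After 'pass': normaliser = 0.4·0.2032 + 0.3·0.6914 + 0.8·0.1054; P(supplier A) ≈ 0.2179, P(supplier B) ≈ 0.5561, P(supplier C) ≈ 0.2260
After 'flag': normaliser = 0.6·0.2179 + 0.7·0.5561 + 0.2·0.2260; P(supplier A) ≈ 0.2313, P(supplier B) ≈ 0.6887, P(supplier C) ≈ 0.0800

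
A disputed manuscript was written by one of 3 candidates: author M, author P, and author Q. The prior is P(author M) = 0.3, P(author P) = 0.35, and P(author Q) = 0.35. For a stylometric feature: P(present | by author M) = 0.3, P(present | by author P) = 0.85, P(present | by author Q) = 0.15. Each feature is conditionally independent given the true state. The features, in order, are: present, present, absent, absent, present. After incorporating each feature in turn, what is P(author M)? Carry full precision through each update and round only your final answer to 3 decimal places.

0.411

After 'present': normaliser = 0.3·0.3000 + 0.85·0.3500 + 0.15·0.3500; P(author M) ≈ 0.2045, P(author P) ≈ 0.6761, P(author Q) ≈ 0.1193
After 'present': normaliser = 0.3·0.2045 + 0.85·0.6761 + 0.15·0.1193; P(author M) ≈ 0.0938, P(author P) ≈ 0.8788, P(author Q) ≈ 0.0274
After 'absent': normaliser = 0.7·0.0938 + 0.15·0.8788 + 0.85·0.0274; P(author M) ≈ 0.2975, P(author P) ≈ 0.5971, P(author Q) ≈ 0.1054
After 'absent': normaliser = 0.7·0.2975 + 0.15·0.5971 + 0.85·0.1054; P(author M) ≈ 0.5376, P(author P) ≈ 0.2312, P(author Q) ≈ 0.2312
After 'present': normaliser = 0.3·0.5376 + 0.85·0.2312 + 0.15·0.2312; P(author M) ≈ 0.4109, P(author P) ≈ 0.5007, P(author Q) ≈ 0.0884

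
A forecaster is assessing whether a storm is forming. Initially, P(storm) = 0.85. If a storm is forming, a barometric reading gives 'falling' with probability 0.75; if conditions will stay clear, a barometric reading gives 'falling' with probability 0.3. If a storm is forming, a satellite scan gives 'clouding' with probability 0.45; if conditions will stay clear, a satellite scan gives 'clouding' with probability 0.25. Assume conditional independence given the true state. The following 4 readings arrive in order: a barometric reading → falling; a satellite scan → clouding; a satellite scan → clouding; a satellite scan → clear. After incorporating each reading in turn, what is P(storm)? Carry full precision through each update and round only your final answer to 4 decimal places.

0.9711

Apply Bayes' rule sequentially, carrying P(storm) forward.
After a barometric reading='falling': P(storm) = 0.75·0.8500 / (0.75·0.8500 + 0.3·0.1500) ≈ 0.9341
After a satellite scan='clouding': P(storm) = 0.45·0.9341 / (0.45·0.9341 + 0.25·0.0659) ≈ 0.9623
After a satellite scan='clouding': P(storm) = 0.45·0.9623 / (0.45·0.9623 + 0.25·0.0377) ≈ 0.9787
After a satellite scan='clear': P(storm) = 0.55·0.9787 / (0.55·0.9787 + 0.75·0.0213) ≈ 0.9711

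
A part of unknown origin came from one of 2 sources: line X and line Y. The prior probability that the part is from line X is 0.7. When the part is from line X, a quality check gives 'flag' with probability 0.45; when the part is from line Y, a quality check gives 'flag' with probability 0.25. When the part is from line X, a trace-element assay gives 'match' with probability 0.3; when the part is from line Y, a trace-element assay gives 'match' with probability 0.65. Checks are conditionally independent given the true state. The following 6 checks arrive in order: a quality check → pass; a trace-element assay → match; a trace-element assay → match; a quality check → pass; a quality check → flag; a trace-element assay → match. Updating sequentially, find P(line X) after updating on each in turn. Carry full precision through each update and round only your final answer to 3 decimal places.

After a quality check='pass': P(line X) = 0.55·0.7000 / (0.55·0.7000 + 0.75·0.3000) ≈ 0.6311
After a trace-element assay='match': P(line X) = 0.3·0.6311 / (0.3·0.6311 + 0.65·0.3689) ≈ 0.4413
After a trace-element assay='match': P(line X) = 0.3·0.4413 / (0.3·0.4413 + 0.65·0.5587) ≈ 0.2671
After a quality check='pass': P(line X) = 0.55·0.2671 / (0.55·0.2671 + 0.75·0.7329) ≈ 0.2109
After a quality check='flag': P(line X) = 0.45·0.2109 / (0.45·0.2109 + 0.25·0.7891) ≈ 0.3248
After a trace-element assay='match': P(line X) = 0.3·0.3248 / (0.3·0.3248 + 0.65·0.6752) ≈ 0.1817

0.182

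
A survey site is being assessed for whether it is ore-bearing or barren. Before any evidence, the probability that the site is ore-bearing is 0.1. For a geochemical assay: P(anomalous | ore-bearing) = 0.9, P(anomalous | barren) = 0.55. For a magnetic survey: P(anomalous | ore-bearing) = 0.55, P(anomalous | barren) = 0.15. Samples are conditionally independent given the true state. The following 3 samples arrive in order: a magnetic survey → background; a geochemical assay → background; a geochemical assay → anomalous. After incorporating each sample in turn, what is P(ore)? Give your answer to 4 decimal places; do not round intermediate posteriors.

0.0209

After a magnetic survey='background': P(ore) = 0.45·0.1000 / (0.45·0.1000 + 0.85·0.9000) ≈ 0.0556
After a geochemical assay='background': P(ore) = 0.1·0.0556 / (0.1·0.0556 + 0.45·0.9444) ≈ 0.0129
After a geochemical assay='anomalous': P(ore) = 0.9·0.0129 / (0.9·0.0129 + 0.55·0.9871) ≈ 0.0209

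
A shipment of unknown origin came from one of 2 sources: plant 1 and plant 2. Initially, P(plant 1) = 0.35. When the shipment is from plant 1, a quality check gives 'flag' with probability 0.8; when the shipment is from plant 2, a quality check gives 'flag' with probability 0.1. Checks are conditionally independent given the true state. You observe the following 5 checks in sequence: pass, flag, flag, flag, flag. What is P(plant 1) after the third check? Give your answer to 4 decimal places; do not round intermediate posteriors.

Apply Bayes' rule sequentially, carrying P(plant 1) forward.
After 'pass': P(plant 1) = 0.2·0.3500 / (0.2·0.3500 + 0.9·0.6500) ≈ 0.1069
After 'flag': P(plant 1) = 0.8·0.1069 / (0.8·0.1069 + 0.1·0.8931) ≈ 0.4891
After 'flag': P(plant 1) = 0.8·0.4891 / (0.8·0.4891 + 0.1·0.5109) ≈ 0.8845

0.8845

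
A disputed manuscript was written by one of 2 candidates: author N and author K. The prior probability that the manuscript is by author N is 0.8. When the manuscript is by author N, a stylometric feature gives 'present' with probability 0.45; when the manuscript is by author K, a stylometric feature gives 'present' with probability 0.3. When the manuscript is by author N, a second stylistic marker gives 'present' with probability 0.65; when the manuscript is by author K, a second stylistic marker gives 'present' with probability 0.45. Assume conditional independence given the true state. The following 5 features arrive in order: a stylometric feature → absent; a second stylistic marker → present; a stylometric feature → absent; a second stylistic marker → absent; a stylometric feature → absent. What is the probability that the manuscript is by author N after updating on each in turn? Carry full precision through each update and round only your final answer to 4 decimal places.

Apply Bayes' rule sequentially, carrying P(author N) forward.
After a stylometric feature='absent': P(author N) = 0.55·0.8000 / (0.55·0.8000 + 0.7·0.2000) ≈ 0.7586
After a second stylistic marker='present': P(author N) = 0.65·0.7586 / (0.65·0.7586 + 0.45·0.2414) ≈ 0.8195
After a stylometric feature='absent': P(author N) = 0.55·0.8195 / (0.55·0.8195 + 0.7·0.1805) ≈ 0.7810
After a second stylistic marker='absent': P(author N) = 0.35·0.7810 / (0.35·0.7810 + 0.55·0.2190) ≈ 0.6942
After a stylometric feature='absent': P(author N) = 0.55·0.6942 / (0.55·0.6942 + 0.7·0.3058) ≈ 0.6407

0.6407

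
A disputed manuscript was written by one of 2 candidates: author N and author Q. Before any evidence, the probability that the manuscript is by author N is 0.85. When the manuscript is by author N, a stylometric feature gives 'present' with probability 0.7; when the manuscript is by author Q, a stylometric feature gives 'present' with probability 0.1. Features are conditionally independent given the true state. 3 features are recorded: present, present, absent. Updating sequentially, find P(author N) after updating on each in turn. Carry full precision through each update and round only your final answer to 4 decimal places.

0.9893

After 'present': P(author N) = 0.7·0.8500 / (0.7·0.8500 + 0.1·0.1500) ≈ 0.9754
After 'present': P(author N) = 0.7·0.9754 / (0.7·0.9754 + 0.1·0.0246) ≈ 0.9964
After 'absent': P(author N) = 0.3·0.9964 / (0.3·0.9964 + 0.9·0.0036) ≈ 0.9893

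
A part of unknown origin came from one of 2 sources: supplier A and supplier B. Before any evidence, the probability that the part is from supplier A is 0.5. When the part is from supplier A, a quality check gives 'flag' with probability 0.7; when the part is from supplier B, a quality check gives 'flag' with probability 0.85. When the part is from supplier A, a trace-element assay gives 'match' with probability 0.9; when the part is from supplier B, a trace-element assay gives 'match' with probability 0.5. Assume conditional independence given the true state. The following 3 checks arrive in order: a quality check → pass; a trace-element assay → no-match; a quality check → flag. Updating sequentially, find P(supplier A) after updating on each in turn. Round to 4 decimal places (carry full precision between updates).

0.2478

Each posterior becomes the prior for the next update.
After a quality check='pass': P(supplier A) = 0.3·0.5000 / (0.3·0.5000 + 0.15·0.5000) ≈ 0.6667
After a trace-element assay='no-match': P(supplier A) = 0.1·0.6667 / (0.1·0.6667 + 0.5·0.3333) ≈ 0.2857
After a quality check='flag': P(supplier A) = 0.7·0.2857 / (0.7·0.2857 + 0.85·0.7143) ≈ 0.2478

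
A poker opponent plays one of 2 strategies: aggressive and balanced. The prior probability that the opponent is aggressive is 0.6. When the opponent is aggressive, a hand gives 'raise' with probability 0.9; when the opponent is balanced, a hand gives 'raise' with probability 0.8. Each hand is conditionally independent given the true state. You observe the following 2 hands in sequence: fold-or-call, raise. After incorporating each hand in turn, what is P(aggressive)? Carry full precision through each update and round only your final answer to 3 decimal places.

0.458

Apply Bayes' rule sequentially, carrying P(aggressive) forward.
After 'fold-or-call': P(aggressive) = 0.1·0.6000 / (0.1·0.6000 + 0.2·0.4000) ≈ 0.4286
After 'raise': P(aggressive) = 0.9·0.4286 / (0.9·0.4286 + 0.8·0.5714) ≈ 0.4576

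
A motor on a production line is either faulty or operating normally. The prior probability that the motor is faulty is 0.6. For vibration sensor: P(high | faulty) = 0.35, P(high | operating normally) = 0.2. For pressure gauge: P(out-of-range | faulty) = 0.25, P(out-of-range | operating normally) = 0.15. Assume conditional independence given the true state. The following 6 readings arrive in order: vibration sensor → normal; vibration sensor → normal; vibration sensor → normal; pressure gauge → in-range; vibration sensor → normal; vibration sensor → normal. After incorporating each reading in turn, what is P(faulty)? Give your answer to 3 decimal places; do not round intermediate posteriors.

0.319

After vibration sensor='normal': P(faulty) = 0.65·0.6000 / (0.65·0.6000 + 0.8·0.4000) ≈ 0.5493
After vibration sensor='normal': P(faulty) = 0.65·0.5493 / (0.65·0.5493 + 0.8·0.4507) ≈ 0.4975
After vibration sensor='normal': P(faulty) = 0.65·0.4975 / (0.65·0.4975 + 0.8·0.5025) ≈ 0.4458
After pressure gauge='in-range': P(faulty) = 0.75·0.4458 / (0.75·0.4458 + 0.85·0.5542) ≈ 0.4152
After vibration sensor='normal': P(faulty) = 0.65·0.4152 / (0.65·0.4152 + 0.8·0.5848) ≈ 0.3658
After vibration sensor='normal': P(faulty) = 0.65·0.3658 / (0.65·0.3658 + 0.8·0.6342) ≈ 0.3191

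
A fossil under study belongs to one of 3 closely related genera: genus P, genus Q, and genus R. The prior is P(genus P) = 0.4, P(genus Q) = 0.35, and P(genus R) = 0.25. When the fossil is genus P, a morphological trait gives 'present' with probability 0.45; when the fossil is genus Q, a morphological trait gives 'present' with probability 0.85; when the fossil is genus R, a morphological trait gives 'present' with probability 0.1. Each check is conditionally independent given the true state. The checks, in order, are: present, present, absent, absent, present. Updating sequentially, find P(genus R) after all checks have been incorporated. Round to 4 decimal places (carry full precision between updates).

0.0126

After 'present': normaliser = 0.45·0.4000 + 0.85·0.3500 + 0.1·0.2500; P(genus P) ≈ 0.3582, P(genus Q) ≈ 0.5920, P(genus R) ≈ 0.0498
After 'present': normaliser = 0.45·0.3582 + 0.85·0.5920 + 0.1·0.0498; P(genus P) ≈ 0.2408, P(genus Q) ≈ 0.7518, P(genus R) ≈ 0.0074
After 'absent': normaliser = 0.55·0.2408 + 0.15·0.7518 + 0.9·0.0074; P(genus P) ≈ 0.5258, P(genus Q) ≈ 0.4477, P(genus R) ≈ 0.0266
After 'absent': normaliser = 0.55·0.5258 + 0.15·0.4477 + 0.9·0.0266; P(genus P) ≈ 0.7605, P(genus Q) ≈ 0.1766, P(genus R) ≈ 0.0629
After 'present': normaliser = 0.45·0.7605 + 0.85·0.1766 + 0.1·0.0629; P(genus P) ≈ 0.6864, P(genus Q) ≈ 0.3010, P(genus R) ≈ 0.0126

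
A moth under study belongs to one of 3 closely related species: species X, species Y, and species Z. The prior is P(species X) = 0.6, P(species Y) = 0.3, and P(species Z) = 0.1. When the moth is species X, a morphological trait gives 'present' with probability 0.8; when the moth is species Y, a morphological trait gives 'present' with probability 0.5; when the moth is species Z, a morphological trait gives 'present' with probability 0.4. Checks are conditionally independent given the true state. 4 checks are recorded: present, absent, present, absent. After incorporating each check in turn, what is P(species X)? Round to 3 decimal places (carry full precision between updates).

After 'present': normaliser = 0.8·0.6000 + 0.5·0.3000 + 0.4·0.1000; P(species X) ≈ 0.7164, P(species Y) ≈ 0.2239, P(species Z) ≈ 0.0597
After 'absent': normaliser = 0.2·0.7164 + 0.5·0.2239 + 0.6·0.0597; P(species X) ≈ 0.4923, P(species Y) ≈ 0.3846, P(species Z) ≈ 0.1231
After 'present': normaliser = 0.8·0.4923 + 0.5·0.3846 + 0.4·0.1231; P(species X) ≈ 0.6199, P(species Y) ≈ 0.3027, P(species Z) ≈ 0.0775
After 'absent': normaliser = 0.2·0.6199 + 0.5·0.3027 + 0.6·0.0775; P(species X) ≈ 0.3853, P(species Y) ≈ 0.4703, P(species Z) ≈ 0.1445

0.385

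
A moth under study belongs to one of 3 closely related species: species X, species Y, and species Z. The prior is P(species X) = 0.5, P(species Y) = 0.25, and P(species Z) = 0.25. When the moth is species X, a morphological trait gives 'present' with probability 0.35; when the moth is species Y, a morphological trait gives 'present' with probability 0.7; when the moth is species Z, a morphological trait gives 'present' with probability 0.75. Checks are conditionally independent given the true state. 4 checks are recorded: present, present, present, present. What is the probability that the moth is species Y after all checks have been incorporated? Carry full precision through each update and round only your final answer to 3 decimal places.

0.409

Each posterior becomes the prior for the next update.
After 'present': normaliser = 0.35·0.5000 + 0.7·0.2500 + 0.75·0.2500; P(species X) ≈ 0.3256, P(species Y) ≈ 0.3256, P(species Z) ≈ 0.3488
After 'present': normaliser = 0.35·0.3256 + 0.7·0.3256 + 0.75·0.3488; P(species X) ≈ 0.1888, P(species Y) ≈ 0.3776, P(species Z) ≈ 0.4335
After 'present': normaliser = 0.35·0.1888 + 0.7·0.3776 + 0.75·0.4335; P(species X) ≈ 0.1008, P(species Y) ≈ 0.4032, P(species Z) ≈ 0.4960
After 'present': normaliser = 0.35·0.1008 + 0.7·0.4032 + 0.75·0.4960; P(species X) ≈ 0.0512, P(species Y) ≈ 0.4094, P(species Z) ≈ 0.5395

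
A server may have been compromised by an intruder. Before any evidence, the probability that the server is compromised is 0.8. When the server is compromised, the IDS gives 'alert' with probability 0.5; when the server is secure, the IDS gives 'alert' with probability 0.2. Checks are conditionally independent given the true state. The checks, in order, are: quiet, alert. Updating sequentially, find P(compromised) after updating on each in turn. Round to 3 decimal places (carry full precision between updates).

0.862

Each posterior becomes the prior for the next update.
After 'quiet': P(compromised) = 0.5·0.8000 / (0.5·0.8000 + 0.8·0.2000) ≈ 0.7143
After 'alert': P(compromised) = 0.5·0.7143 / (0.5·0.7143 + 0.2·0.2857) ≈ 0.8621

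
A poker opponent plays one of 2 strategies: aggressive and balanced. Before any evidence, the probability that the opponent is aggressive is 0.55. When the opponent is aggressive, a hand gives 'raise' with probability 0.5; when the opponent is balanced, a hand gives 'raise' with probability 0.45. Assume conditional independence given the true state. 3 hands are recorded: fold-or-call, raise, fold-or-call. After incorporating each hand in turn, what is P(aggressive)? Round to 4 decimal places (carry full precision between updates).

After 'fold-or-call': P(aggressive) = 0.5·0.5500 / (0.5·0.5500 + 0.55·0.4500) ≈ 0.5263
After 'raise': P(aggressive) = 0.5·0.5263 / (0.5·0.5263 + 0.45·0.4737) ≈ 0.5525
After 'fold-or-call': P(aggressive) = 0.5·0.5525 / (0.5·0.5525 + 0.55·0.4475) ≈ 0.5288

0.5288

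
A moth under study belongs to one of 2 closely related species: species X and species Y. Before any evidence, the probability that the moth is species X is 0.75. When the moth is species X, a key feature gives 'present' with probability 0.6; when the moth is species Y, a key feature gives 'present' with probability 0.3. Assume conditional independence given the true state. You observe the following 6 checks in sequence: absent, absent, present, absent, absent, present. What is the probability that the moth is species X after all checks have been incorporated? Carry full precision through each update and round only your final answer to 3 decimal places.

0.561

After 'absent': P(species X) = 0.4·0.7500 / (0.4·0.7500 + 0.7·0.2500) ≈ 0.6316
After 'absent': P(species X) = 0.4·0.6316 / (0.4·0.6316 + 0.7·0.3684) ≈ 0.4948
After 'present': P(species X) = 0.6·0.4948 / (0.6·0.4948 + 0.3·0.5052) ≈ 0.6621
After 'absent': P(species X) = 0.4·0.6621 / (0.4·0.6621 + 0.7·0.3379) ≈ 0.5282
After 'absent': P(species X) = 0.4·0.5282 / (0.4·0.5282 + 0.7·0.4718) ≈ 0.3901
After 'present': P(species X) = 0.6·0.3901 / (0.6·0.3901 + 0.3·0.6099) ≈ 0.5613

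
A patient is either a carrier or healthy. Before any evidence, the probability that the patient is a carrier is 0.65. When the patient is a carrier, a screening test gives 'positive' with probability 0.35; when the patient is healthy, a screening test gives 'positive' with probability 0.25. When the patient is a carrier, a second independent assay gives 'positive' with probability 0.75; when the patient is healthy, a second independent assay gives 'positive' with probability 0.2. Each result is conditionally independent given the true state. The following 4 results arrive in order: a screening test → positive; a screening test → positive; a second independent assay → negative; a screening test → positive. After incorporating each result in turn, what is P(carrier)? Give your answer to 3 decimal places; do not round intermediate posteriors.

0.614

Apply Bayes' rule sequentially, carrying P(carrier) forward.
After a screening test='positive': P(carrier) = 0.35·0.6500 / (0.35·0.6500 + 0.25·0.3500) ≈ 0.7222
After a screening test='positive': P(carrier) = 0.35·0.7222 / (0.35·0.7222 + 0.25·0.2778) ≈ 0.7845
After a second independent assay='negative': P(carrier) = 0.25·0.7845 / (0.25·0.7845 + 0.8·0.2155) ≈ 0.5322
After a screening test='positive': P(carrier) = 0.35·0.5322 / (0.35·0.5322 + 0.25·0.4678) ≈ 0.6143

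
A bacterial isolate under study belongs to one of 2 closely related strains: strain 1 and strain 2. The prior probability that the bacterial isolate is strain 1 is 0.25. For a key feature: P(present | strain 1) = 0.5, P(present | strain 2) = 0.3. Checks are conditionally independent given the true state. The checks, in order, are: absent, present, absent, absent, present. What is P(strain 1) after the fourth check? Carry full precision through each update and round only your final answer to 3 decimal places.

0.168

After 'absent': P(strain 1) = 0.5·0.2500 / (0.5·0.2500 + 0.7·0.7500) ≈ 0.1923
After 'present': P(strain 1) = 0.5·0.1923 / (0.5·0.1923 + 0.3·0.8077) ≈ 0.2841
After 'absent': P(strain 1) = 0.5·0.2841 / (0.5·0.2841 + 0.7·0.7159) ≈ 0.2208
After 'absent': P(strain 1) = 0.5·0.2208 / (0.5·0.2208 + 0.7·0.7792) ≈ 0.1684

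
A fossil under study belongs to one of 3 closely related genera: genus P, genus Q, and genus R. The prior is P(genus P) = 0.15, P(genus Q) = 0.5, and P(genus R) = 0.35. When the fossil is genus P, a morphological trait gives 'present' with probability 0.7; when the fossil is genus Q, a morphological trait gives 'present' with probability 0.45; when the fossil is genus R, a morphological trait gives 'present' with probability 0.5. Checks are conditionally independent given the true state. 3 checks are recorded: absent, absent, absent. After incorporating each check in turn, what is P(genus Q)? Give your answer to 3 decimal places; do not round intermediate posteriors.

After 'absent': normaliser = 0.3·0.1500 + 0.55·0.5000 + 0.5·0.3500; P(genus P) ≈ 0.0909, P(genus Q) ≈ 0.5556, P(genus R) ≈ 0.3535
After 'absent': normaliser = 0.3·0.0909 + 0.55·0.5556 + 0.5·0.3535; P(genus P) ≈ 0.0535, P(genus Q) ≈ 0.5996, P(genus R) ≈ 0.3469
After 'absent': normaliser = 0.3·0.0535 + 0.55·0.5996 + 0.5·0.3469; P(genus P) ≈ 0.0309, P(genus Q) ≈ 0.6351, P(genus R) ≈ 0.3340

0.635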